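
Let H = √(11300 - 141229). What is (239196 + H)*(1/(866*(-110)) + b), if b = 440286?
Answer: 2508068391023841/23815 + 41941644359*I*√129929/95260 ≈ 1.0531e+11 + 1.587e+8*I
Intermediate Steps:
H = I*√129929 (H = √(-129929) = I*√129929 ≈ 360.46*I)
(239196 + H)*(1/(866*(-110)) + b) = (239196 + I*√129929)*(1/(866*(-110)) + 440286) = (239196 + I*√129929)*(1/(-95260) + 440286) = (239196 + I*√129929)*(-1/95260 + 440286) = (239196 + I*√129929)*(41941644359/95260) = 2508068391023841/23815 + 41941644359*I*√129929/95260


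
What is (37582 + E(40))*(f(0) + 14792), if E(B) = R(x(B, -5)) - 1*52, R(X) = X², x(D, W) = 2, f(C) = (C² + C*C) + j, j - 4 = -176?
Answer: 548747080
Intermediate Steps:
j = -172 (j = 4 - 176 = -172)
f(C) = -172 + 2*C² (f(C) = (C² + C*C) - 172 = (C² + C²) - 172 = 2*C² - 172 = -172 + 2*C²)
E(B) = -48 (E(B) = 2² - 1*52 = 4 - 52 = -48)
(37582 + E(40))*(f(0) + 14792) = (37582 - 48)*((-172 + 2*0²) + 14792) = 37534*((-172 + 2*0) + 14792) = 37534*((-172 + 0) + 14792) = 37534*(-172 + 14792) = 37534*14620 = 548747080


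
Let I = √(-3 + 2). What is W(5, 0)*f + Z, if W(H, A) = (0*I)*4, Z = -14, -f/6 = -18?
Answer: -14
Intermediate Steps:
I
f = 108 (f = -6*(-18) = 108)
W(H, A) = 0 (W(H, A) = (0*I)*4 = 0*4 = 0)
W(5, 0)*f + Z = 0*108 - 14 = 0 - 14 = -14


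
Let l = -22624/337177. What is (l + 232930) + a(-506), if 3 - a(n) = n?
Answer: 78710239079/337177 ≈ 2.3344e+5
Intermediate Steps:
l = -22624/337177 (l = -22624*1/337177 = -22624/337177 ≈ -0.067098)
a(n) = 3 - n
(l + 232930) + a(-506) = (-22624/337177 + 232930) + (3 - 1*(-506)) = 78538615986/337177 + (3 + 506) = 78538615986/337177 + 509 = 78710239079/337177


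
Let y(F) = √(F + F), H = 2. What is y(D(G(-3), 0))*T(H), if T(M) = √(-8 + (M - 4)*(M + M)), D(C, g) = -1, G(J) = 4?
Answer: -4*√2 ≈ -5.6569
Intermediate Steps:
y(F) = √2*√F (y(F) = √(2*F) = √2*√F)
T(M) = √(-8 + 2*M*(-4 + M)) (T(M) = √(-8 + (-4 + M)*(2*M)) = √(-8 + 2*M*(-4 + M)))
y(D(G(-3), 0))*T(H) = (√2*√(-1))*√(-8 - 8*2 + 2*2²) = (√2*I)*√(-8 - 16 + 2*4) = (I*√2)*√(-8 - 16 + 8) = (I*√2)*√(-16) = (I*√2)*(4*I) = -4*√2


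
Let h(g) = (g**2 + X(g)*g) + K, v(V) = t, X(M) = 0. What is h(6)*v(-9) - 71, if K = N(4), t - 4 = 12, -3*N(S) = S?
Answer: 1451/3 ≈ 483.67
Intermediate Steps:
N(S) = -S/3
t = 16 (t = 4 + 12 = 16)
K = -4/3 (K = -1/3*4 = -4/3 ≈ -1.3333)
v(V) = 16
h(g) = -4/3 + g**2 (h(g) = (g**2 + 0*g) - 4/3 = (g**2 + 0) - 4/3 = g**2 - 4/3 = -4/3 + g**2)
h(6)*v(-9) - 71 = (-4/3 + 6**2)*16 - 71 = (-4/3 + 36)*16 - 71 = (104/3)*16 - 71 = 1664/3 - 71 = 1451/3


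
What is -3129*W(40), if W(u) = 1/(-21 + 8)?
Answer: 3129/13 ≈ 240.69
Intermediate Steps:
W(u) = -1/13 (W(u) = 1/(-13) = -1/13)
-3129*W(40) = -3129*(-1/13) = 3129/13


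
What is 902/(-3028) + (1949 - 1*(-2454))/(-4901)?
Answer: -8876493/7420114 ≈ -1.1963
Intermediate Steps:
902/(-3028) + (1949 - 1*(-2454))/(-4901) = 902*(-1/3028) + (1949 + 2454)*(-1/4901) = -451/1514 + 4403*(-1/4901) = -451/1514 - 4403/4901 = -8876493/7420114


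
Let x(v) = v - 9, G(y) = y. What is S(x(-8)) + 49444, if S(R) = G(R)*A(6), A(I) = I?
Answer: 49342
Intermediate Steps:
x(v) = -9 + v
S(R) = 6*R (S(R) = R*6 = 6*R)
S(x(-8)) + 49444 = 6*(-9 - 8) + 49444 = 6*(-17) + 49444 = -102 + 49444 = 49342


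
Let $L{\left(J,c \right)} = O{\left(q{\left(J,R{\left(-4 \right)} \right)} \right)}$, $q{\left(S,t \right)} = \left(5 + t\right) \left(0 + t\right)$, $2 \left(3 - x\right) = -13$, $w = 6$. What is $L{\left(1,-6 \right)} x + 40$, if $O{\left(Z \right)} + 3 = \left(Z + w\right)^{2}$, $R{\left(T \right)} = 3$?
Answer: $\frac{17123}{2} \approx 8561.5$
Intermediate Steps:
$x = \frac{19}{2}$ ($x = 3 - - \frac{13}{2} = 3 + \frac{13}{2} = \frac{19}{2} \approx 9.5$)
$q{\left(S,t \right)} = t \left(5 + t\right)$ ($q{\left(S,t \right)} = \left(5 + t\right) t = t \left(5 + t\right)$)
$O{\left(Z \right)} = -3 + \left(6 + Z\right)^{2}$ ($O{\left(Z \right)} = -3 + \left(Z + 6\right)^{2} = -3 + \left(6 + Z\right)^{2}$)
$L{\left(J,c \right)} = 897$ ($L{\left(J,c \right)} = -3 + \left(6 + 3 \left(5 + 3\right)\right)^{2} = -3 + \left(6 + 3 \cdot 8\right)^{2} = -3 + \left(6 + 24\right)^{2} = -3 + 30^{2} = -3 + 900 = 897$)
$L{\left(1,-6 \right)} x + 40 = 897 \cdot \frac{19}{2} + 40 = \frac{17043}{2} + 40 = \frac{17123}{2}$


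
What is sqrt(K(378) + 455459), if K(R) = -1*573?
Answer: 17*sqrt(1574) ≈ 674.45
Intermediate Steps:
K(R) = -573
sqrt(K(378) + 455459) = sqrt(-573 + 455459) = sqrt(454886) = 17*sqrt(1574)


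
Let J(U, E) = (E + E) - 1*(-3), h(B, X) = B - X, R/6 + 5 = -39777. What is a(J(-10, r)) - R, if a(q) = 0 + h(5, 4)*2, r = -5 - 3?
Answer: 238694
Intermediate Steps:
R = -238692 (R = -30 + 6*(-39777) = -30 - 238662 = -238692)
r = -8
J(U, E) = 3 + 2*E (J(U, E) = 2*E + 3 = 3 + 2*E)
a(q) = 2 (a(q) = 0 + (5 - 1*4)*2 = 0 + (5 - 4)*2 = 0 + 1*2 = 0 + 2 = 2)
a(J(-10, r)) - R = 2 - 1*(-238692) = 2 + 238692 = 238694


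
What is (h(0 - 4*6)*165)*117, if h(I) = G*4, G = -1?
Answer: -77220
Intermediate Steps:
h(I) = -4 (h(I) = -1*4 = -4)
(h(0 - 4*6)*165)*117 = -4*165*117 = -660*117 = -77220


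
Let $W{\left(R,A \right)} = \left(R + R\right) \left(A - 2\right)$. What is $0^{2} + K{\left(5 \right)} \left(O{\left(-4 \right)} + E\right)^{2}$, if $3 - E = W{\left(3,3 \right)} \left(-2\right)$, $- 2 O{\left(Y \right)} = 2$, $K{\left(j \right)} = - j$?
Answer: $-980$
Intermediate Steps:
$O{\left(Y \right)} = -1$ ($O{\left(Y \right)} = \left(- \frac{1}{2}\right) 2 = -1$)
$W{\left(R,A \right)} = 2 R \left(-2 + A\right)$
$E = 15$ ($E = 3 - 2 \cdot 3 \left(-2 + 3\right) \left(-2\right) = 3 - 2 \cdot 3 \cdot 1 \left(-2\right) = 3 - 6 \left(-2\right) = 3 - -12 = 3 + 12 = 15$)
$0^{2} + K{\left(5 \right)} \left(O{\left(-4 \right)} + E\right)^{2} = 0^{2} + \left(-1\right) 5 \left(-1 + 15\right)^{2} = 0 - 5 \cdot 14^{2} = 0 - 980 = -980$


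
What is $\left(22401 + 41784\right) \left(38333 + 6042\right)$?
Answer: $2848209375$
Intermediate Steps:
$\left(22401 + 41784\right) \left(38333 + 6042\right) = 64185 \cdot 44375 = 2848209375$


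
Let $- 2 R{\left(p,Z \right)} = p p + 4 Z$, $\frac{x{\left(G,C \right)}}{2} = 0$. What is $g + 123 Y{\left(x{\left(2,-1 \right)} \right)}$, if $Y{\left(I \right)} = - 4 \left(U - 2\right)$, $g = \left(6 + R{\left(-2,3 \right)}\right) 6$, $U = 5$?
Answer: $-1488$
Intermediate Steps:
$x{\left(G,C \right)} = 0$ ($x{\left(G,C \right)} = 2 \cdot 0 = 0$)
$R{\left(p,Z \right)} = - 2 Z - \frac{p^{2}}{2}$ ($R{\left(p,Z \right)} = - \frac{p p + 4 Z}{2} = - \frac{p^{2} + 4 Z}{2} = - 2 Z - \frac{p^{2}}{2}$)
$g = -12$ ($g = \left(6 - \left(6 + \frac{\left(-2\right)^{2}}{2}\right)\right) 6 = \left(6 - 8\right) 6 = \left(-2\right) 6 = -12$)
$Y{\left(I \right)} = -12$ ($Y{\left(I \right)} = - 4 \left(5 - 2\right) = \left(-4\right) 3 = -12$)
$g + 123 Y{\left(x{\left(2,-1 \right)} \right)} = -12 + 123 \left(-12\right) = -12 - 1476 = -1488$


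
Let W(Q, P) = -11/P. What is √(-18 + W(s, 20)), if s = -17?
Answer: I*√1855/10 ≈ 4.307*I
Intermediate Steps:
√(-18 + W(s, 20)) = √(-18 - 11/20) = √(-371/20) = I*√1855/10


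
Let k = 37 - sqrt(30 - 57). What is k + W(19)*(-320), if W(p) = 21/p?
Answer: -6017/19 - 3*I*sqrt(3) ≈ -316.68 - 5.1962*I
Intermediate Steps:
k = 37 - 3*I*sqrt(3) (k = 37 - sqrt(-27) = 37 - 3*I*sqrt(3) ≈ 37.0 - 5.1962*I)
k + W(19)*(-320) = (37 - 3*I*sqrt(3)) + (21/19)*(-320) = (37 - 3*I*sqrt(3)) - 6720/19 = -6017/19 - 3*I*sqrt(3)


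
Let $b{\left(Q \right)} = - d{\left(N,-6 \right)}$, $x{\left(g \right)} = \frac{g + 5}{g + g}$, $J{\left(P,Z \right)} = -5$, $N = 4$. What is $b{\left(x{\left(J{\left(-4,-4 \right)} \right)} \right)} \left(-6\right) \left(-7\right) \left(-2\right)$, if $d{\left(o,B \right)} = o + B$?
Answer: $-168$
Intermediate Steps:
$d{\left(o,B \right)} = B + o$
$x{\left(g \right)} = \frac{5 + g}{2 g}$
$b{\left(Q \right)} = 2$ ($b{\left(Q \right)} = - (-6 + 4) = \left(-1\right) \left(-2\right) = 2$)
$b{\left(x{\left(J{\left(-4,-4 \right)} \right)} \right)} \left(-6\right) \left(-7\right) \left(-2\right) = 2 \left(-6\right) \left(-7\right) \left(-2\right) = 2 \cdot 42 \left(-2\right) = 2 \left(-84\right) = -168$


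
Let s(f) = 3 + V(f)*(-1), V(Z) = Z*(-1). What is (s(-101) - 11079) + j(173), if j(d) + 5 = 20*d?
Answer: -7722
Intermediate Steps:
V(Z) = -Z
j(d) = -5 + 20*d
s(f) = 3 + f (s(f) = 3 - f*(-1) = 3 + f)
(s(-101) - 11079) + j(173) = ((3 - 101) - 11079) + (-5 + 20*173) = (-98 - 11079) + (-5 + 3460) = -11177 + 3455 = -7722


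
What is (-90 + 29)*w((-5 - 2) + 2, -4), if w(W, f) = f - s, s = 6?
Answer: 610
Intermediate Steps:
w(W, f) = -6 + f (w(W, f) = f - 1*6 = f - 6 = -6 + f)
(-90 + 29)*w((-5 - 2) + 2, -4) = (-90 + 29)*(-6 - 4) = -61*(-10) = 610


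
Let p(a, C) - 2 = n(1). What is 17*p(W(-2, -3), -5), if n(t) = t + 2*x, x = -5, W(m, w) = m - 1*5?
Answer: -119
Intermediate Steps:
W(m, w) = -5 + m (W(m, w) = m - 5 = -5 + m)
n(t) = -10 + t (n(t) = t + 2*(-5) = t - 10 = -10 + t)
p(a, C) = -7 (p(a, C) = 2 + (-10 + 1) = 2 - 9 = -7)
17*p(W(-2, -3), -5) = 17*(-7) = -119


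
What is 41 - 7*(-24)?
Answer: 209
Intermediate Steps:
41 - 7*(-24) = 41 + 168 = 209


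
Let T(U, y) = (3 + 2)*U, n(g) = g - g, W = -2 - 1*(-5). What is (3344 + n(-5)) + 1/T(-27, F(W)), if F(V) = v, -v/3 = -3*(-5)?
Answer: 451439/135 ≈ 3344.0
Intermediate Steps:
v = -45 (v = -(-9)*(-5) = -3*15 = -45)
W = 3 (W = -2 + 5 = 3)
F(V) = -45
n(g) = 0
T(U, y) = 5*U
(3344 + n(-5)) + 1/T(-27, F(W)) = (3344 + 0) + 1/(5*(-27)) = 3344 + 1/(-135) = 3344 - 1/135 = 451439/135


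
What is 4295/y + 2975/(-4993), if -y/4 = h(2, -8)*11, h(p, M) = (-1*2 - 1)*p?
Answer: 20659535/1318152 ≈ 15.673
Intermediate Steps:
h(p, M) = -3*p (h(p, M) = (-2 - 1)*p = -3*p)
y = 264 (y = -4*(-3*2)*11 = -(-24)*11 = -4*(-66) = 264)
4295/y + 2975/(-4993) = 4295/264 + 2975/(-4993) = 4295*(1/264) + 2975*(-1/4993) = 4295/264 - 2975/4993 = 20659535/1318152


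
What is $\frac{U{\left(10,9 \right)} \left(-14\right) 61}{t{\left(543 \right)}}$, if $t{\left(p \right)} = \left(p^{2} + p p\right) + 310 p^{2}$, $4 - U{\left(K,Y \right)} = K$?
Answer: $\frac{427}{7666074} \approx 5.57 \cdot 10^{-5}$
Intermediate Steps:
$U{\left(K,Y \right)} = 4 - K$
$t{\left(p \right)} = 312 p^{2}$ ($t{\left(p \right)} = \left(p^{2} + p^{2}\right) + 310 p^{2} = 2 p^{2} + 310 p^{2} = 312 p^{2}$)
$\frac{U{\left(10,9 \right)} \left(-14\right) 61}{t{\left(543 \right)}} = \frac{\left(4 - 10\right) \left(-14\right) 61}{312 \cdot 543^{2}} = \frac{\left(4 - 10\right) \left(-14\right) 61}{312 \cdot 294849} = \frac{\left(-6\right) \left(-14\right) 61}{91992888} = 84 \cdot 61 \cdot \frac{1}{91992888} = 5124 \cdot \frac{1}{91992888} = \frac{427}{7666074}$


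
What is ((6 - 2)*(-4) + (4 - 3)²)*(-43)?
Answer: 645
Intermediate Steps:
((6 - 2)*(-4) + (4 - 3)²)*(-43) = (4*(-4) + 1²)*(-43) = (-16 + 1)*(-43) = -15*(-43) = 645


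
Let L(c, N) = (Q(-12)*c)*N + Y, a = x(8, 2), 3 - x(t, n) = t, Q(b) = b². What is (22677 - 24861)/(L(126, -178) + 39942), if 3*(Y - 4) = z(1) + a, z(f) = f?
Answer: 3276/4784531 ≈ 0.00068471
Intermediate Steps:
x(t, n) = 3 - t
a = -5 (a = 3 - 1*8 = 3 - 8 = -5)
Y = 8/3 (Y = 4 + (1 - 5)/3 = 4 + (⅓)*(-4) = 4 - 4/3 = 8/3 ≈ 2.6667)
L(c, N) = 8/3 + 144*N*c (L(c, N) = ((-12)²*c)*N + 8/3 = (144*c)*N + 8/3 = 144*N*c + 8/3 = 8/3 + 144*N*c)
(22677 - 24861)/(L(126, -178) + 39942) = (22677 - 24861)/((8/3 + 144*(-178)*126) + 39942) = -2184/((8/3 - 3229632) + 39942) = -2184/(-9688888/3 + 39942) = -2184/(-9569062/3) = -2184*(-3/9569062) = 3276/4784531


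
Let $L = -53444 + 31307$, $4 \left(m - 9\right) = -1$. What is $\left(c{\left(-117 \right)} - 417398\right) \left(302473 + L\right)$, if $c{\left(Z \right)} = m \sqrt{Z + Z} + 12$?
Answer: $-117008321696 + 7358820 i \sqrt{26} \approx -1.1701 \cdot 10^{11} + 3.7523 \cdot 10^{7} i$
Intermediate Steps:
$m = \frac{35}{4}$ ($m = 9 + \frac{1}{4} \left(-1\right) = 9 - \frac{1}{4} = \frac{35}{4} \approx 8.75$)
$L = -22137$
$c{\left(Z \right)} = 12 + \frac{35 \sqrt{2} \sqrt{Z}}{4}$ ($c{\left(Z \right)} = \frac{35 \sqrt{Z + Z}}{4} + 12 = \frac{35 \sqrt{2 Z}}{4} + 12 = \frac{35 \sqrt{2} \sqrt{Z}}{4} + 12 = 12 + \frac{35 \sqrt{2} \sqrt{Z}}{4}$)
$\left(c{\left(-117 \right)} - 417398\right) \left(302473 + L\right) = \left(\left(12 + \frac{35 \sqrt{2} \sqrt{-117}}{4}\right) - 417398\right) \left(302473 - 22137\right) = \left(\left(12 + \frac{35 \sqrt{2} \cdot 3 i \sqrt{13}}{4}\right) - 417398\right) 280336 = \left(\left(12 + \frac{105 i \sqrt{26}}{4}\right) - 417398\right) 280336 = \left(-417386 + \frac{105 i \sqrt{26}}{4}\right) 280336 = -117008321696 + 7358820 i \sqrt{26}$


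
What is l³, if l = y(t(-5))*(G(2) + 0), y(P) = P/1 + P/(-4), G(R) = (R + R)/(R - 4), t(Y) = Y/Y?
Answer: -27/8 ≈ -3.3750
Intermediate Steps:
t(Y) = 1
G(R) = 2*R/(-4 + R) (G(R) = (2*R)/(-4 + R) = 2*R/(-4 + R))
y(P) = 3*P/4 (y(P) = P*1 + P*(-¼) = P - P/4 = 3*P/4)
l = -3/2 (l = ((¾)*1)*(2*2/(-4 + 2) + 0) = 3*(2*2/(-2) + 0)/4 = 3*(2*2*(-½) + 0)/4 = 3*(-2 + 0)/4 = (¾)*(-2) = -3/2 ≈ -1.5000)
l³ = (-3/2)³ = -27/8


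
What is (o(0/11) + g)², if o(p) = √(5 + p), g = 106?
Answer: (106 + √5)² ≈ 11715.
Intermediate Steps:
(o(0/11) + g)² = (√(5 + 0/11) + 106)² = (√(5 + 0*(1/11)) + 106)² = (√(5 + 0) + 106)² = (√5 + 106)² = (106 + √5)²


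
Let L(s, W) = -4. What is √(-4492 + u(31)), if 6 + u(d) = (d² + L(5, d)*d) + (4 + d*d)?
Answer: 2*I*√674 ≈ 51.923*I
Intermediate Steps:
u(d) = -2 - 4*d + 2*d² (u(d) = -6 + ((d² - 4*d) + (4 + d*d)) = -6 + ((d² - 4*d) + (4 + d²)) = -6 + (4 - 4*d + 2*d²) = -2 - 4*d + 2*d²)
√(-4492 + u(31)) = √(-4492 + (-2 - 4*31 + 2*31²)) = √(-4492 + (-2 - 124 + 2*961)) = √(-4492 + (-2 - 124 + 1922)) = √(-4492 + 1796) = √(-2696) = 2*I*√674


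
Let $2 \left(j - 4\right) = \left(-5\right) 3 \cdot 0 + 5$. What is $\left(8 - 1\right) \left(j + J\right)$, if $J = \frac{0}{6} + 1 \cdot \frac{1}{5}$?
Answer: $\frac{469}{10} \approx 46.9$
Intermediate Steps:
$J = \frac{1}{5}$ ($J = 0 \cdot \frac{1}{6} + 1 \cdot \frac{1}{5} = 0 + \frac{1}{5} = \frac{1}{5} \approx 0.2$)
$j = \frac{13}{2}$ ($j = 4 + \frac{\left(-5\right) 3 \cdot 0 + 5}{2} = 4 + \frac{\left(-15\right) 0 + 5}{2} = 4 + \frac{0 + 5}{2} = 4 + \frac{1}{2} \cdot 5 = 4 + \frac{5}{2} = \frac{13}{2} \approx 6.5$)
$\left(8 - 1\right) \left(j + J\right) = \left(8 - 1\right) \left(\frac{13}{2} + \frac{1}{5}\right) = \left(8 + \left(-2 + 1\right)\right) \frac{67}{10} = \left(8 - 1\right) \frac{67}{10} = 7 \cdot \frac{67}{10} = \frac{469}{10}$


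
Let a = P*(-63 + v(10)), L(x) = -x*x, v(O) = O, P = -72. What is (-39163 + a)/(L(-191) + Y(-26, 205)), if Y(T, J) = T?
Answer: 35347/36507 ≈ 0.96823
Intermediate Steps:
L(x) = -x**2
a = 3816 (a = -72*(-63 + 10) = -72*(-53) = 3816)
(-39163 + a)/(L(-191) + Y(-26, 205)) = (-39163 + 3816)/(-1*(-191)**2 - 26) = -35347/(-1*36481 - 26) = -35347/(-36481 - 26) = -35347/(-36507) = -35347*(-1/36507) = 35347/36507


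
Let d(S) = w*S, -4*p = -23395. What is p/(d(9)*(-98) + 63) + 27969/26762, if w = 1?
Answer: -267235273/43836156 ≈ -6.0962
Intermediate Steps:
p = 23395/4 (p = -1/4*(-23395) = 23395/4 ≈ 5848.8)
d(S) = S (d(S) = 1*S = S)
p/(d(9)*(-98) + 63) + 27969/26762 = 23395/(4*(9*(-98) + 63)) + 27969/26762 = 23395/(4*(-882 + 63)) + 27969*(1/26762) = (23395/4)/(-819) + 27969/26762 = (23395/4)*(-1/819) + 27969/26762 = -23395/3276 + 27969/26762 = -267235273/43836156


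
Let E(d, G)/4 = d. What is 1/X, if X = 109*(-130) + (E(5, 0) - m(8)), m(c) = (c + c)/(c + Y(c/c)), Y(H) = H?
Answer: -9/127366 ≈ -7.0662e-5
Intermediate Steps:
E(d, G) = 4*d
m(c) = 2*c/(1 + c) (m(c) = (c + c)/(c + c/c) = (2*c)/(c + 1) = (2*c)/(1 + c) = 2*c/(1 + c))
X = -127366/9 (X = 109*(-130) + (4*5 - 2*8/(1 + 8)) = -14170 + (20 - 2*8/9) = -14170 + (20 - 1*16/9) = -14170 + (20 - 16/9) = -14170 + 164/9 = -127366/9 ≈ -14152.)
1/X = 1/(-127366/9) = -9/127366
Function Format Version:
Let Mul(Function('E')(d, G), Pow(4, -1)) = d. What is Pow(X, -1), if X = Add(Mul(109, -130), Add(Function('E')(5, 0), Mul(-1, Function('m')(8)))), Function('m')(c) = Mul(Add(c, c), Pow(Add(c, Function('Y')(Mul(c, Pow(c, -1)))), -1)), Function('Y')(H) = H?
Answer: Rational(-9, 127366) ≈ -7.0662e-5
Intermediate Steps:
Function('E')(d, G) = Mul(4, d)
Function('m')(c) = Mul(2, c, Pow(Add(1, c), -1)) (Function('m')(c) = Mul(Add(c, c), Pow(Add(c, Mul(c, Pow(c, -1))), -1)) = Mul(Mul(2, c), Pow(Add(c, 1), -1)) = Mul(Mul(2, c), Pow(Add(1, c), -1)) = Mul(2, c, Pow(Add(1, c), -1)))
X = Rational(-127366, 9) (X = Add(Mul(109, -130), Add(Mul(4, 5), Mul(-1, Mul(2, 8, Pow(Add(1, 8), -1))))) = Add(-14170, Add(20, Mul(-1, Mul(2, 8, Pow(9, -1))))) = Add(-14170, Add(20, Mul(-1, Mul(2, 8, Rational(1, 9))))) = Add(-14170, Add(20, Mul(-1, Rational(16, 9)))) = Add(-14170, Add(20, Rational(-16, 9))) = Add(-14170, Rational(164, 9)) = Rational(-127366, 9) ≈ -14152.)
Pow(X, -1) = Pow(Rational(-127366, 9), -1) = Rational(-9, 127366)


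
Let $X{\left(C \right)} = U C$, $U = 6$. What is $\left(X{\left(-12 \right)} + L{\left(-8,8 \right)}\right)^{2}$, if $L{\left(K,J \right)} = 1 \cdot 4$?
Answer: $4624$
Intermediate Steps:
$L{\left(K,J \right)} = 4$
$X{\left(C \right)} = 6 C$
$\left(X{\left(-12 \right)} + L{\left(-8,8 \right)}\right)^{2} = \left(6 \left(-12\right) + 4\right)^{2} = \left(-72 + 4\right)^{2} = \left(-68\right)^{2} = 4624$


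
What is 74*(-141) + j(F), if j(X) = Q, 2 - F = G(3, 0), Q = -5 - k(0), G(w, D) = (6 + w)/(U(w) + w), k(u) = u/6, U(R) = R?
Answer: -10439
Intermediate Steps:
k(u) = u/6 (k(u) = u*(⅙) = u/6)
G(w, D) = (6 + w)/(2*w) (G(w, D) = (6 + w)/(w + w) = (6 + w)/((2*w)) = (6 + w)*(1/(2*w)) = (6 + w)/(2*w))
Q = -5 (Q = -5 - 0/6 = -5 - 1*0 = -5 + 0 = -5)
F = ½ (F = 2 - (6 + 3)/(2*3) = 2 - 9/(2*3) = 2 - 1*3/2 = 2 - 3/2 = ½ ≈ 0.50000)
j(X) = -5
74*(-141) + j(F) = 74*(-141) - 5 = -10434 - 5 = -10439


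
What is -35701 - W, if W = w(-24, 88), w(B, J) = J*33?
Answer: -38605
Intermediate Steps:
w(B, J) = 33*J
W = 2904 (W = 33*88 = 2904)
-35701 - W = -35701 - 1*2904 = -35701 - 2904 = -38605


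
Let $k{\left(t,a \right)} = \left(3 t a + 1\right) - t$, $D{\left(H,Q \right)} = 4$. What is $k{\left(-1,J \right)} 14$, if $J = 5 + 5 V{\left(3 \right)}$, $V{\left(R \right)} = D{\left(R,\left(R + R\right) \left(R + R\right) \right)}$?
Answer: $-1022$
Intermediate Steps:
$V{\left(R \right)} = 4$
$J = 25$ ($J = 5 + 5 \cdot 4 = 5 + 20 = 25$)
$k{\left(t,a \right)} = 1 - t + 3 a t$ ($k{\left(t,a \right)} = \left(3 a t + 1\right) - t = \left(1 + 3 a t\right) - t = 1 - t + 3 a t$)
$k{\left(-1,J \right)} 14 = \left(1 - -1 + 3 \cdot 25 \left(-1\right)\right) 14 = \left(1 + 1 - 75\right) 14 = \left(-73\right) 14 = -1022$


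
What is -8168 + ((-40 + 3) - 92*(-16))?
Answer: -6733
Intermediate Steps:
-8168 + ((-40 + 3) - 92*(-16)) = -8168 + (-37 + 1472) = -8168 + 1435 = -6733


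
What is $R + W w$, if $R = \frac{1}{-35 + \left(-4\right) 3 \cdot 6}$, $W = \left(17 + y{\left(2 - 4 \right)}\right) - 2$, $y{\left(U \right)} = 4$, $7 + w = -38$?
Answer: $- \frac{91486}{107} \approx -855.01$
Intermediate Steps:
$w = -45$ ($w = -7 - 38 = -45$)
$W = 19$ ($W = \left(17 + 4\right) - 2 = 21 - 2 = 19$)
$R = - \frac{1}{107}$ ($R = \frac{1}{-35 - 72} = \frac{1}{-107} = - \frac{1}{107} \approx -0.0093458$)
$R + W w = - \frac{1}{107} + 19 \left(-45\right) = - \frac{1}{107} - 855 = - \frac{91486}{107}$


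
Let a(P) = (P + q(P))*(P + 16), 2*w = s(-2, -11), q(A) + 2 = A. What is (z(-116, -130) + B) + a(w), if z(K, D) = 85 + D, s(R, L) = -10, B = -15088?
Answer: -15265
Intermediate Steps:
q(A) = -2 + A
w = -5 (w = (½)*(-10) = -5)
a(P) = (-2 + 2*P)*(16 + P) (a(P) = (P + (-2 + P))*(P + 16) = (-2 + 2*P)*(16 + P))
(z(-116, -130) + B) + a(w) = ((85 - 130) - 15088) + (-32 + 2*(-5)² + 30*(-5)) = (-45 - 15088) + (-32 + 2*25 - 150) = -15133 + (-32 + 50 - 150) = -15133 - 132 = -15265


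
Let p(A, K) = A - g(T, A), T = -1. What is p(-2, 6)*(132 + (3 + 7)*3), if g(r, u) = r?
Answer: -162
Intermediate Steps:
p(A, K) = 1 + A (p(A, K) = A - 1*(-1) = A + 1 = 1 + A)
p(-2, 6)*(132 + (3 + 7)*3) = (1 - 2)*(132 + (3 + 7)*3) = -(132 + 10*3) = -(132 + 30) = -1*162 = -162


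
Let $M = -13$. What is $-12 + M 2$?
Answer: $-38$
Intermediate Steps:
$-12 + M 2 = -12 - 26 = -38$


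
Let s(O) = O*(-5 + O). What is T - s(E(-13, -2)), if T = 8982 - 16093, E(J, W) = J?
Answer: -7345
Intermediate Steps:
T = -7111
T - s(E(-13, -2)) = -7111 - (-13)*(-5 - 13) = -7111 - (-13)*(-18) = -7111 - 1*234 = -7111 - 234 = -7345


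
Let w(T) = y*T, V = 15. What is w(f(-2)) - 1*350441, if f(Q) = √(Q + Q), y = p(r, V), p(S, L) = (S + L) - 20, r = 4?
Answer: -350441 - 2*I ≈ -3.5044e+5 - 2.0*I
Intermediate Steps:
p(S, L) = -20 + L + S (p(S, L) = (L + S) - 20 = -20 + L + S)
y = -1 (y = -20 + 15 + 4 = -1)
f(Q) = √2*√Q (f(Q) = √(2*Q) = √2*√Q)
w(T) = -T
w(f(-2)) - 1*350441 = -√2*√(-2) - 1*350441 = -√2*I*√2 - 350441 = -2*I - 350441 = -350441 - 2*I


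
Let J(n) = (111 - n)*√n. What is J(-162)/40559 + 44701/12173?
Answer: 44701/12173 + 2457*I*√2/40559 ≈ 3.6721 + 0.085671*I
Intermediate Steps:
J(n) = √n*(111 - n)
J(-162)/40559 + 44701/12173 = (√(-162)*(111 - 1*(-162)))/40559 + 44701/12173 = ((9*I*√2)*(111 + 162))*(1/40559) + 44701*(1/12173) = ((9*I*√2)*273)*(1/40559) + 44701/12173 = (2457*I*√2)*(1/40559) + 44701/12173 = 2457*I*√2/40559 + 44701/12173 = 44701/12173 + 2457*I*√2/40559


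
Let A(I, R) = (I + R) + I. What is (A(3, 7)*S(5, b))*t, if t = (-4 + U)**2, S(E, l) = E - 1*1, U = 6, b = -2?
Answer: 208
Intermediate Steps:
A(I, R) = R + 2*I
S(E, l) = -1 + E (S(E, l) = E - 1 = -1 + E)
t = 4 (t = (-4 + 6)**2 = 2**2 = 4)
(A(3, 7)*S(5, b))*t = ((7 + 2*3)*(-1 + 5))*4 = ((7 + 6)*4)*4 = (13*4)*4 = 52*4 = 208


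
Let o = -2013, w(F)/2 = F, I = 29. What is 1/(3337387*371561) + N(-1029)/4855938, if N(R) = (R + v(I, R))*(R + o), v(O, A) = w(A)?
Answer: 1940802226654034986/1003595200386470561 ≈ 1.9338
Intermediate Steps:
w(F) = 2*F
v(O, A) = 2*A
N(R) = 3*R*(-2013 + R) (N(R) = (R + 2*R)*(R - 2013) = (3*R)*(-2013 + R) = 3*R*(-2013 + R))
1/(3337387*371561) + N(-1029)/4855938 = 1/(3337387*371561) + (3*(-1029)*(-2013 - 1029))/4855938 = (1/3337387)*(1/371561) + (3*(-1029)*(-3042))*(1/4855938) = 1/1240042851107 + 9390654*(1/4855938) = 1/1240042851107 + 1565109/809323 = 1940802226654034986/1003595200386470561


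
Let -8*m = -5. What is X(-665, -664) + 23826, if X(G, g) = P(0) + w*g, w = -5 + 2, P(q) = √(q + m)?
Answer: 25818 + √10/4 ≈ 25819.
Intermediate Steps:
m = 5/8 (m = -⅛*(-5) = 5/8 ≈ 0.62500)
P(q) = √(5/8 + q) (P(q) = √(q + 5/8) = √(5/8 + q))
w = -3
X(G, g) = -3*g + √10/4 (X(G, g) = √(10 + 16*0)/4 - 3*g = √(10 + 0)/4 - 3*g = √10/4 - 3*g = -3*g + √10/4)
X(-665, -664) + 23826 = (-3*(-664) + √10/4) + 23826 = (1992 + √10/4) + 23826 = 25818 + √10/4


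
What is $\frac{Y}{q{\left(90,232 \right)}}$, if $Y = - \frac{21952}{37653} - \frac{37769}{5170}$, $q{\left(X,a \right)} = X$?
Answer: $- \frac{19942961}{227531700} \approx -0.087649$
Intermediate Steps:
$Y = - \frac{19942961}{2528130}$ ($Y = \left(-21952\right) \frac{1}{37653} - \frac{37769}{5170} = - \frac{3136}{5379} - \frac{37769}{5170} = - \frac{19942961}{2528130} \approx -7.8884$)
$\frac{Y}{q{\left(90,232 \right)}} = - \frac{19942961}{2528130 \cdot 90} = \left(- \frac{19942961}{2528130}\right) \frac{1}{90} = - \frac{19942961}{227531700}$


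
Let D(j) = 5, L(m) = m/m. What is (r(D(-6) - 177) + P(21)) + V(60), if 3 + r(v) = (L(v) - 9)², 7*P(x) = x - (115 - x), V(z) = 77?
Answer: 893/7 ≈ 127.57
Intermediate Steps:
L(m) = 1
P(x) = -115/7 + 2*x/7 (P(x) = (x - (115 - x))/7 = (x + (-115 + x))/7 = (-115 + 2*x)/7 = -115/7 + 2*x/7)
r(v) = 61 (r(v) = -3 + (1 - 9)² = -3 + (-8)² = -3 + 64 = 61)
(r(D(-6) - 177) + P(21)) + V(60) = (61 + (-115/7 + (2/7)*21)) + 77 = (61 + (-115/7 + 6)) + 77 = (61 - 73/7) + 77 = 354/7 + 77 = 893/7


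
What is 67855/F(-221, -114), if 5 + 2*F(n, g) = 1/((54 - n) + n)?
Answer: -7328340/269 ≈ -27243.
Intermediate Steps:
F(n, g) = -269/108 (F(n, g) = -5/2 + 1/(2*((54 - n) + n)) = -5/2 + (½)/54 = -5/2 + (½)*(1/54) = -5/2 + 1/108 = -269/108)
67855/F(-221, -114) = 67855/(-269/108) = 67855*(-108/269) = -7328340/269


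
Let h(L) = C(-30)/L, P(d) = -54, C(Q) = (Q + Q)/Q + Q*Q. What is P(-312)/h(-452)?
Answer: 12204/451 ≈ 27.060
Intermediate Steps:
C(Q) = 2 + Q² (C(Q) = (2*Q)/Q + Q² = 2 + Q²)
h(L) = 902/L (h(L) = (2 + (-30)²)/L = (2 + 900)/L = 902/L)
P(-312)/h(-452) = -54/(902/(-452)) = -54/(902*(-1/452)) = -54/(-451/226) = -54*(-226/451) = 12204/451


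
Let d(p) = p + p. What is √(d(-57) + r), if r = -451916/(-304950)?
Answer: 4*I*√6539725938/30495 ≈ 10.607*I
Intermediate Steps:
d(p) = 2*p
r = 225958/152475 (r = -451916*(-1/304950) = 225958/152475 ≈ 1.4819)
√(d(-57) + r) = √(2*(-57) + 225958/152475) = √(-114 + 225958/152475) = √(-17156192/152475) = 4*I*√6539725938/30495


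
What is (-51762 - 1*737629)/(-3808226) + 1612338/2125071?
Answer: 200452805491/207506426514 ≈ 0.96601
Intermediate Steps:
(-51762 - 1*737629)/(-3808226) + 1612338/2125071 = (-51762 - 737629)*(-1/3808226) + 1612338*(1/2125071) = -789391*(-1/3808226) + 41342/54489 = 789391/3808226 + 41342/54489 = 200452805491/207506426514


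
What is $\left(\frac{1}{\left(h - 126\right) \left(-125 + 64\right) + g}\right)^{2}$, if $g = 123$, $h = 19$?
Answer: $\frac{1}{44222500} \approx 2.2613 \cdot 10^{-8}$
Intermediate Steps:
$\left(\frac{1}{\left(h - 126\right) \left(-125 + 64\right) + g}\right)^{2} = \left(\frac{1}{\left(19 - 126\right) \left(-125 + 64\right) + 123}\right)^{2} = \left(\frac{1}{\left(-107\right) \left(-61\right) + 123}\right)^{2} = \left(\frac{1}{6527 + 123}\right)^{2} = \left(\frac{1}{6650}\right)^{2} = \frac{1}{44222500}$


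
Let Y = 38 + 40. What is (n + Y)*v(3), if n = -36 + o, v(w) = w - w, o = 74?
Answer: 0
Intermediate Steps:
v(w) = 0
Y = 78
n = 38 (n = -36 + 74 = 38)
(n + Y)*v(3) = (38 + 78)*0 = 116*0 = 0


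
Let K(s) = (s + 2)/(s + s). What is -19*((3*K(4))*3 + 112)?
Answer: -9025/4 ≈ -2256.3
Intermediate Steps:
K(s) = (2 + s)/(2*s) (K(s) = (2 + s)/((2*s)) = (2 + s)*(1/(2*s)) = (2 + s)/(2*s))
-19*((3*K(4))*3 + 112) = -19*((3*((1/2)*(2 + 4)/4))*3 + 112) = -19*((3*((1/2)*(1/4)*6))*3 + 112) = -19*((3*(3/4))*3 + 112) = -19*((9/4)*3 + 112) = -19*(27/4 + 112) = -19*475/4 = -9025/4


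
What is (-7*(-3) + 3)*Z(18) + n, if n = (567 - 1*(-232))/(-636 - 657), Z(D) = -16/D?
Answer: -9461/431 ≈ -21.951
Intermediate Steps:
n = -799/1293 (n = (567 + 232)/(-1293) = 799*(-1/1293) = -799/1293 ≈ -0.61794)
(-7*(-3) + 3)*Z(18) + n = (-7*(-3) + 3)*(-16/18) - 799/1293 = (21 + 3)*(-16*1/18) - 799/1293 = 24*(-8/9) - 799/1293 = -64/3 - 799/1293 = -9461/431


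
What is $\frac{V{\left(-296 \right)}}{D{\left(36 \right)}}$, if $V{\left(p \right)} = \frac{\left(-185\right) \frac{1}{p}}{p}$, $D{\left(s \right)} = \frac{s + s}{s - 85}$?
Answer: $\frac{245}{170496} \approx 0.001437$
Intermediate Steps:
$D{\left(s \right)} = \frac{2 s}{-85 + s}$
$V{\left(p \right)} = - \frac{185}{p^{2}}$
$\frac{V{\left(-296 \right)}}{D{\left(36 \right)}} = \frac{\left(-185\right) \frac{1}{87616}}{2 \cdot 36 \frac{1}{-85 + 36}} = \frac{\left(-185\right) \frac{1}{87616}}{2 \cdot 36 \frac{1}{-49}} = - \frac{5}{2368 \cdot 2 \cdot 36 \left(- \frac{1}{49}\right)} = - \frac{5}{2368 \left(- \frac{72}{49}\right)} = \left(- \frac{5}{2368}\right) \left(- \frac{49}{72}\right) = \frac{245}{170496}$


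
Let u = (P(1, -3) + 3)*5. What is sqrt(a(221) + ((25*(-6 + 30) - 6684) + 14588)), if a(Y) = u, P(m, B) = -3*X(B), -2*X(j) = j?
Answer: sqrt(33986)/2 ≈ 92.177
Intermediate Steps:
X(j) = -j/2
P(m, B) = 3*B/2 (P(m, B) = -(-3)*B/2 = 3*B/2)
u = -15/2 (u = ((3/2)*(-3) + 3)*5 = (-9/2 + 3)*5 = -3/2*5 = -15/2 ≈ -7.5000)
a(Y) = -15/2
sqrt(a(221) + ((25*(-6 + 30) - 6684) + 14588)) = sqrt(-15/2 + ((25*(-6 + 30) - 6684) + 14588)) = sqrt(-15/2 + ((25*24 - 6684) + 14588)) = sqrt(-15/2 + ((600 - 6684) + 14588)) = sqrt(-15/2 + (-6084 + 14588)) = sqrt(-15/2 + 8504) = sqrt(16993/2) = sqrt(33986)/2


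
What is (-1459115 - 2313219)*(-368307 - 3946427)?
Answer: 16276617769156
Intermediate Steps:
(-1459115 - 2313219)*(-368307 - 3946427) = -3772334*(-4314734) = 16276617769156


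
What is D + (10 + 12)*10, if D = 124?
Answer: 344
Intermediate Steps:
D + (10 + 12)*10 = 124 + (10 + 12)*10 = 124 + 22*10 = 124 + 220 = 344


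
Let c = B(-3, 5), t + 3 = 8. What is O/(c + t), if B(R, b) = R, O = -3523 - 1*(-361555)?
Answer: 179016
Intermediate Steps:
t = 5 (t = -3 + 8 = 5)
O = 358032 (O = -3523 + 361555 = 358032)
c = -3
O/(c + t) = 358032/(-3 + 5) = 358032/2 = 358032*(1/2) = 179016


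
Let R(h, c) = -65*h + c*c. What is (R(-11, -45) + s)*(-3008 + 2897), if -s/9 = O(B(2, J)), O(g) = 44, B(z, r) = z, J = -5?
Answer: -260184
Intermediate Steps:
s = -396 (s = -9*44 = -396)
R(h, c) = c² - 65*h (R(h, c) = -65*h + c² = c² - 65*h)
(R(-11, -45) + s)*(-3008 + 2897) = (((-45)² - 65*(-11)) - 396)*(-3008 + 2897) = ((2025 + 715) - 396)*(-111) = (2740 - 396)*(-111) = 2344*(-111) = -260184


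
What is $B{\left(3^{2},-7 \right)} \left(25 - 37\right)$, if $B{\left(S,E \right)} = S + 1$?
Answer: $-120$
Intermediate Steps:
$B{\left(S,E \right)} = 1 + S$
$B{\left(3^{2},-7 \right)} \left(25 - 37\right) = \left(1 + 3^{2}\right) \left(25 - 37\right) = \left(1 + 9\right) \left(-12\right) = 10 \left(-12\right) = -120$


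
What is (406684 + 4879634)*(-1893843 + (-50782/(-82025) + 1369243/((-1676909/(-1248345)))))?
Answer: -635895339993203300054916/137548460725 ≈ -4.6231e+12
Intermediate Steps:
(406684 + 4879634)*(-1893843 + (-50782/(-82025) + 1369243/((-1676909/(-1248345))))) = 5286318*(-1893843 + (-50782*(-1/82025) + 1369243/((-1676909*(-1/1248345))))) = 5286318*(-1893843 + (50782/82025 + 1369243/(1676909/1248345))) = 5286318*(-1893843 + (50782/82025 + 1369243*(1248345/1676909))) = 5286318*(-1893843 + (50782/82025 + 1709287652835/1676909)) = 5286318*(-1893843 + 140204404880583713/137548460725) = 5286318*(-120290784624232462/137548460725) = -635895339993203300054916/137548460725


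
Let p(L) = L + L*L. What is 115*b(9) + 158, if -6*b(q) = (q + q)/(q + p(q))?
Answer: 5099/33 ≈ 154.52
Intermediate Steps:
p(L) = L + L²
b(q) = -q/(3*(q + q*(1 + q))) (b(q) = -(q + q)/(6*(q + q*(1 + q))) = -2*q/(6*(q + q*(1 + q))) = -q/(3*(q + q*(1 + q))))
115*b(9) + 158 = 115*(-1/(6 + 3*9)) + 158 = 115*(-1/(6 + 27)) + 158 = 115*(-1/33) + 158 = -115/33 + 158 = 5099/33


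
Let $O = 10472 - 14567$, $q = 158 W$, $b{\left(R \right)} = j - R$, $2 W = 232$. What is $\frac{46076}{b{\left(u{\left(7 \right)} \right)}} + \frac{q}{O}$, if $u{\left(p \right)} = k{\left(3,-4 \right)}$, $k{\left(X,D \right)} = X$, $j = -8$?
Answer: $- \frac{188882828}{45045} \approx -4193.2$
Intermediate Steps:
$W = 116$ ($W = \frac{1}{2} \cdot 232 = 116$)
$u{\left(p \right)} = 3$
$b{\left(R \right)} = -8 - R$
$q = 18328$ ($q = 158 \cdot 116 = 18328$)
$O = -4095$ ($O = 10472 - 14567 = -4095$)
$\frac{46076}{b{\left(u{\left(7 \right)} \right)}} + \frac{q}{O} = \frac{46076}{-8 - 3} + \frac{18328}{-4095} = \frac{46076}{-8 - 3} + 18328 \left(- \frac{1}{4095}\right) = \frac{46076}{-11} - \frac{18328}{4095} = 46076 \left(- \frac{1}{11}\right) - \frac{18328}{4095} = - \frac{46076}{11} - \frac{18328}{4095} = - \frac{188882828}{45045}$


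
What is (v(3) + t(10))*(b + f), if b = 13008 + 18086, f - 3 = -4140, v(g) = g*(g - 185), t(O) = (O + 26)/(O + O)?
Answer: -73349997/5 ≈ -1.4670e+7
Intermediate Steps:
t(O) = (26 + O)/(2*O) (t(O) = (26 + O)/((2*O)) = (26 + O)*(1/(2*O)) = (26 + O)/(2*O))
v(g) = g*(-185 + g)
f = -4137 (f = 3 - 4140 = -4137)
b = 31094
(v(3) + t(10))*(b + f) = (3*(-185 + 3) + (1/2)*(26 + 10)/10)*(31094 - 4137) = (3*(-182) + (1/2)*(1/10)*36)*26957 = (-546 + 9/5)*26957 = -2721/5*26957 = -73349997/5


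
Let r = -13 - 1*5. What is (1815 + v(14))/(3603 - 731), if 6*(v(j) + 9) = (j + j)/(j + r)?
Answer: 10829/17232 ≈ 0.62842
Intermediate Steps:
r = -18 (r = -13 - 5 = -18)
v(j) = -9 + j/(3*(-18 + j)) (v(j) = -9 + ((j + j)/(j - 18))/6 = -9 + ((2*j)/(-18 + j))/6 = -9 + (2*j/(-18 + j))/6 = -9 + j/(3*(-18 + j)))
(1815 + v(14))/(3603 - 731) = (1815 + 2*(243 - 13*14)/(3*(-18 + 14)))/(3603 - 731) = (1815 + (⅔)*(243 - 182)/(-4))/2872 = (1815 + (⅔)*(-¼)*61)*(1/2872) = (1815 - 61/6)*(1/2872) = (10829/6)*(1/2872) = 10829/17232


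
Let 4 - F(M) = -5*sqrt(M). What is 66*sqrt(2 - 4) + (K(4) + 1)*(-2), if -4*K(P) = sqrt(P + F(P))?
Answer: -2 + sqrt(2)*(3/2 + 66*I) ≈ 0.12132 + 93.338*I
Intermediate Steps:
F(M) = 4 + 5*sqrt(M) (F(M) = 4 - (-5)*sqrt(M) = 4 + 5*sqrt(M))
K(P) = -sqrt(4 + P + 5*sqrt(P))/4 (K(P) = -sqrt(P + (4 + 5*sqrt(P)))/4 = -sqrt(4 + P + 5*sqrt(P))/4)
66*sqrt(2 - 4) + (K(4) + 1)*(-2) = 66*sqrt(2 - 4) + (-sqrt(4 + 4 + 5*sqrt(4))/4 + 1)*(-2) = 66*sqrt(-2) + (-sqrt(4 + 4 + 5*2)/4 + 1)*(-2) = 66*(I*sqrt(2)) + (-sqrt(4 + 4 + 10)/4 + 1)*(-2) = 66*I*sqrt(2) + (-3*sqrt(2)/4 + 1)*(-2) = 66*I*sqrt(2) + (1 - 3*sqrt(2)/4)*(-2) = 66*I*sqrt(2) + (-2 + 3*sqrt(2)/2) = -2 + 3*sqrt(2)/2 + 66*I*sqrt(2)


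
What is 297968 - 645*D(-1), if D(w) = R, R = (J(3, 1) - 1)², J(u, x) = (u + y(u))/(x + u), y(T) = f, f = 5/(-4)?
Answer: 76227563/256 ≈ 2.9776e+5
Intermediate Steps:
f = -5/4 (f = 5*(-¼) = -5/4 ≈ -1.2500)
y(T) = -5/4
J(u, x) = (-5/4 + u)/(u + x) (J(u, x) = (u - 5/4)/(x + u) = (-5/4 + u)/(u + x))
R = 81/256 (R = ((-5/4 + 3)/(3 + 1) - 1)² = ((7/4)/4 - 1)² = ((¼)*(7/4) - 1)² = (7/16 - 1)² = (-9/16)² = 81/256 ≈ 0.31641)
D(w) = 81/256
297968 - 645*D(-1) = 297968 - 645*81/256 = 297968 - 1*52245/256 = 297968 - 52245/256 = 76227563/256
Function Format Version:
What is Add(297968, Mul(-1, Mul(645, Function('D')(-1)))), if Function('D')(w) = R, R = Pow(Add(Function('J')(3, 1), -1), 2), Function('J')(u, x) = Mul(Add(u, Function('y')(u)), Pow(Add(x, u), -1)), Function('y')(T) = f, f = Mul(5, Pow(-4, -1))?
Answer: Rational(76227563, 256) ≈ 2.9776e+5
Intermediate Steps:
f = Rational(-5, 4) (f = Mul(5, Rational(-1, 4)) = Rational(-5, 4) ≈ -1.2500)
Function('y')(T) = Rational(-5, 4)
Function('J')(u, x) = Mul(Pow(Add(u, x), -1), Add(Rational(-5, 4), u)) (Function('J')(u, x) = Mul(Add(u, Rational(-5, 4)), Pow(Add(x, u), -1)) = Mul(Add(Rational(-5, 4), u), Pow(Add(u, x), -1)) = Mul(Pow(Add(u, x), -1), Add(Rational(-5, 4), u)))
R = Rational(81, 256) (R = Pow(Add(Mul(Pow(Add(3, 1), -1), Add(Rational(-5, 4), 3)), -1), 2) = Pow(Add(Mul(Pow(4, -1), Rational(7, 4)), -1), 2) = Pow(Add(Mul(Rational(1, 4), Rational(7, 4)), -1), 2) = Pow(Add(Rational(7, 16), -1), 2) = Pow(Rational(-9, 16), 2) = Rational(81, 256) ≈ 0.31641)
Function('D')(w) = Rational(81, 256)
Add(297968, Mul(-1, Mul(645, Function('D')(-1)))) = Add(297968, Mul(-1, Mul(645, Rational(81, 256)))) = Add(297968, Mul(-1, Rational(52245, 256))) = Add(297968, Rational(-52245, 256)) = Rational(76227563, 256)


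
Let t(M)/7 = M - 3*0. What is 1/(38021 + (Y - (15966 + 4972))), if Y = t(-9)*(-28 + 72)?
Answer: 1/14311 ≈ 6.9876e-5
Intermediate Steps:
t(M) = 7*M (t(M) = 7*(M - 3*0) = 7*(M + 0) = 7*M)
Y = -2772 (Y = (7*(-9))*(-28 + 72) = -63*44 = -2772)
1/(38021 + (Y - (15966 + 4972))) = 1/(38021 + (-2772 - (15966 + 4972))) = 1/(38021 + (-2772 - 1*20938)) = 1/(38021 + (-2772 - 20938)) = 1/(38021 - 23710) = 1/14311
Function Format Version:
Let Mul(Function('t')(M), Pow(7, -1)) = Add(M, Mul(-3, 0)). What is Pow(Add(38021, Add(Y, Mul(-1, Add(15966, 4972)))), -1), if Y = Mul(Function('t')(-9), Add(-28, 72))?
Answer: Rational(1, 14311) ≈ 6.9876e-5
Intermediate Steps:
Function('t')(M) = Mul(7, M) (Function('t')(M) = Mul(7, Add(M, Mul(-3, 0))) = Mul(7, Add(M, 0)) = Mul(7, M))
Y = -2772 (Y = Mul(Mul(7, -9), Add(-28, 72)) = Mul(-63, 44) = -2772)
Pow(Add(38021, Add(Y, Mul(-1, Add(15966, 4972)))), -1) = Pow(Add(38021, Add(-2772, Mul(-1, Add(15966, 4972)))), -1) = Pow(Add(38021, Add(-2772, Mul(-1, 20938))), -1) = Pow(Add(38021, Add(-2772, -20938)), -1) = Pow(Add(38021, -23710), -1) = Pow(14311, -1) = Rational(1, 14311)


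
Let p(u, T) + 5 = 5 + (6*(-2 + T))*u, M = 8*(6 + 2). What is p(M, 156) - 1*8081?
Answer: 51055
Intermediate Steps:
M = 64 (M = 8*8 = 64)
p(u, T) = u*(-12 + 6*T) (p(u, T) = -5 + (5 + (6*(-2 + T))*u) = -5 + (5 + (-12 + 6*T)*u) = -5 + (5 + u*(-12 + 6*T)) = u*(-12 + 6*T))
p(M, 156) - 1*8081 = 6*64*(-2 + 156) - 1*8081 = 6*64*154 - 8081 = 59136 - 8081 = 51055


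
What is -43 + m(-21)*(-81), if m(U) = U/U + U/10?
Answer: 461/10 ≈ 46.100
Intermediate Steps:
m(U) = 1 + U/10 (m(U) = 1 + U*(1/10) = 1 + U/10)
-43 + m(-21)*(-81) = -43 + (1 + (1/10)*(-21))*(-81) = -43 + (1 - 21/10)*(-81) = -43 - 11/10*(-81) = -43 + 891/10 = 461/10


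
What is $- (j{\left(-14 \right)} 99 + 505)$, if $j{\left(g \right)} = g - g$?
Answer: $-505$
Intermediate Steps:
$j{\left(g \right)} = 0$
$- (j{\left(-14 \right)} 99 + 505) = - (0 \cdot 99 + 505) = - (0 + 505) = \left(-1\right) 505 = -505$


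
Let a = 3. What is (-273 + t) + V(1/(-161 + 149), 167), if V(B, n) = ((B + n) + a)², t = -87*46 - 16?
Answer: 3539617/144 ≈ 24581.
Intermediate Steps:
t = -4018 (t = -4002 - 16 = -4018)
V(B, n) = (3 + B + n)² (V(B, n) = ((B + n) + 3)² = (3 + B + n)²)
(-273 + t) + V(1/(-161 + 149), 167) = (-273 - 4018) + (3 + 1/(-161 + 149) + 167)² = -4291 + (3 + 1/(-12) + 167)² = -4291 + (3 - 1/12 + 167)² = -4291 + (2039/12)² = -4291 + 4157521/144 = 3539617/144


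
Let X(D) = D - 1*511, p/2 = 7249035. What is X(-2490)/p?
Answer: -3001/14498070 ≈ -0.00020699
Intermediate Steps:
p = 14498070 (p = 2*7249035 = 14498070)
X(D) = -511 + D (X(D) = D - 511 = -511 + D)
X(-2490)/p = (-511 - 2490)/14498070 = -3001*1/14498070 = -3001/14498070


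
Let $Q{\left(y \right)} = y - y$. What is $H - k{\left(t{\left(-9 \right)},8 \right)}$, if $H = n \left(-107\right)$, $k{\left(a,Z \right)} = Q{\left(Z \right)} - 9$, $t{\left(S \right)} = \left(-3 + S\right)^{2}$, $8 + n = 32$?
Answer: $-2559$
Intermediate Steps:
$Q{\left(y \right)} = 0$
$n = 24$ ($n = -8 + 32 = 24$)
$k{\left(a,Z \right)} = -9$ ($k{\left(a,Z \right)} = 0 - 9 = -9$)
$H = -2568$ ($H = 24 \left(-107\right) = -2568$)
$H - k{\left(t{\left(-9 \right)},8 \right)} = -2568 - -9 = -2568 + 9 = -2559$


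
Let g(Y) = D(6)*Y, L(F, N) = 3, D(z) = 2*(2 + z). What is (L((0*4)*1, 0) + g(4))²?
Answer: 4489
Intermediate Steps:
D(z) = 4 + 2*z
g(Y) = 16*Y (g(Y) = (4 + 2*6)*Y = (4 + 12)*Y = 16*Y)
(L((0*4)*1, 0) + g(4))² = (3 + 16*4)² = (3 + 64)² = 67² = 4489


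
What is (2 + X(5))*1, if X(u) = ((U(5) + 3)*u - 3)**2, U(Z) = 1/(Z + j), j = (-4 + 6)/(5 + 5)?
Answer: 114921/676 ≈ 170.00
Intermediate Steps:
j = 1/5 (j = 2/10 = 2*(1/10) = 1/5 ≈ 0.20000)
U(Z) = 1/(1/5 + Z) (U(Z) = 1/(Z + 1/5) = 1/(1/5 + Z))
X(u) = (-3 + 83*u/26)**2 (X(u) = ((5/(1 + 5*5) + 3)*u - 3)**2 = ((5/(1 + 25) + 3)*u - 3)**2 = ((5/26 + 3)*u - 3)**2 = (83*u/26 - 3)**2 = (-3 + 83*u/26)**2)
(2 + X(5))*1 = (2 + (-78 + 83*5)**2/676)*1 = (2 + (-78 + 415)**2/676)*1 = (2 + (1/676)*337**2)*1 = (2 + (1/676)*113569)*1 = (2 + 113569/676)*1 = (114921/676)*1 = 114921/676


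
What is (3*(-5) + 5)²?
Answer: 100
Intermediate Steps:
(3*(-5) + 5)² = (-15 + 5)² = (-10)² = 100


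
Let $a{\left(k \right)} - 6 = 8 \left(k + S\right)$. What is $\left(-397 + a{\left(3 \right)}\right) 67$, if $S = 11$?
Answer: $-18693$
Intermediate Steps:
$a{\left(k \right)} = 94 + 8 k$ ($a{\left(k \right)} = 6 + 8 \left(k + 11\right) = 6 + 8 \left(11 + k\right) = 6 + \left(88 + 8 k\right) = 94 + 8 k$)
$\left(-397 + a{\left(3 \right)}\right) 67 = \left(-397 + \left(94 + 8 \cdot 3\right)\right) 67 = \left(-397 + \left(94 + 24\right)\right) 67 = \left(-397 + 118\right) 67 = \left(-279\right) 67 = -18693$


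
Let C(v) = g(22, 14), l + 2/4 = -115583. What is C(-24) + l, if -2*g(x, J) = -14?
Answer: -231153/2 ≈ -1.1558e+5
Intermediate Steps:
l = -231167/2 (l = -½ - 115583 = -231167/2 ≈ -1.1558e+5)
g(x, J) = 7 (g(x, J) = -½*(-14) = 7)
C(v) = 7
C(-24) + l = 7 - 231167/2 = -231153/2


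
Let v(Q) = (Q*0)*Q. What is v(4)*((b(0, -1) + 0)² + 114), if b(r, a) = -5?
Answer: 0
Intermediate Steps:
v(Q) = 0 (v(Q) = 0*Q = 0)
v(4)*((b(0, -1) + 0)² + 114) = 0*((-5 + 0)² + 114) = 0*((-5)² + 114) = 0*(25 + 114) = 0*139 = 0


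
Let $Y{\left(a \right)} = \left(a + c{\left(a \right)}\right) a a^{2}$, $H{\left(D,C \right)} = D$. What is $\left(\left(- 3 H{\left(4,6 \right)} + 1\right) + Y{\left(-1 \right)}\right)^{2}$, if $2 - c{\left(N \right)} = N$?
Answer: $169$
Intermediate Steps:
$c{\left(N \right)} = 2 - N$
$Y{\left(a \right)} = 2 a^{3}$ ($Y{\left(a \right)} = \left(a - \left(-2 + a\right)\right) a a^{2} = 2 a^{3}$)
$\left(\left(- 3 H{\left(4,6 \right)} + 1\right) + Y{\left(-1 \right)}\right)^{2} = \left(\left(\left(-3\right) 4 + 1\right) + 2 \left(-1\right)^{3}\right)^{2} = \left(\left(-12 + 1\right) + 2 \left(-1\right)\right)^{2} = \left(-11 - 2\right)^{2} = \left(-13\right)^{2} = 169$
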